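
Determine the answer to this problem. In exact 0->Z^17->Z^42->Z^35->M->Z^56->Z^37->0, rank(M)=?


Alt sum=0:
(-1)^0*17 + (-1)^1*42 + (-1)^2*35 + (-1)^3*? + (-1)^4*56 + (-1)^5*37=0
rank(M)=29


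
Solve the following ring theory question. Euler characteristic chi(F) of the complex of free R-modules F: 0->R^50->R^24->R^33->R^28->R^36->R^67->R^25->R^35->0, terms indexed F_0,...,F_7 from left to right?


chi = sum (-1)^i * rank:
(-1)^0*50=50
(-1)^1*24=-24
(-1)^2*33=33
(-1)^3*28=-28
(-1)^4*36=36
(-1)^5*67=-67
(-1)^6*25=25
(-1)^7*35=-35
chi=-10


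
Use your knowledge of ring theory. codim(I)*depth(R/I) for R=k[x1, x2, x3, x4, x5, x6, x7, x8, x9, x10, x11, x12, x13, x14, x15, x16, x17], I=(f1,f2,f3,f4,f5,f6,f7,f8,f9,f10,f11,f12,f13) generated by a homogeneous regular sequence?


codim=13, depth=dim(R/I)=17-13=4
Product=13*4=52


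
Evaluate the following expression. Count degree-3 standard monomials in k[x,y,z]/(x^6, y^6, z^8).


Need i<6, j<6, k<8 with i+j+k=3.
For each i, j ranges over max(0,3-i-7)..min(5,3-i):
  i=0: j in [0,3] -> 4
  i=1: j in [0,2] -> 3
  i=2: j in [0,1] -> 2
  i=3: j in [0,0] -> 1
H(3) = 4+3+2+1 = 10


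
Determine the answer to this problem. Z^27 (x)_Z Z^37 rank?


rank(M(x)N) = rank(M)*rank(N)
27*37 = 999


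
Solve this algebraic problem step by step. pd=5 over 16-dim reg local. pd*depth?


pd+depth=16
depth=16-5=11
pd*depth=5*11=55


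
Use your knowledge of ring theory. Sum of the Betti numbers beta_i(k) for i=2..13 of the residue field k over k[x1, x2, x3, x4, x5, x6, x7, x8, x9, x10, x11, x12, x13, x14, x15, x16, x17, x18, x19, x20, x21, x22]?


Koszul resolution: beta_i(k)=C(n,i), n=22
C(22,2)=231, C(22,3)=1540, C(22,4)=7315, C(22,5)=26334, C(22,6)=74613, C(22,7)=170544, C(22,8)=319770, C(22,9)=497420, C(22,10)=646646, C(22,11)=705432, C(22,12)=646646, C(22,13)=497420
Sum=3593911


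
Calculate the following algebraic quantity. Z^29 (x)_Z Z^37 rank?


rank(M(x)N) = rank(M)*rank(N)
29*37 = 1073


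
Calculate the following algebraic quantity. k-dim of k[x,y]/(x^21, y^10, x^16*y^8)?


k[x,y]/I, I = (x^21, y^10, x^16*y^8)
Rect: 21x10=210. Corner: (21-16)x(10-8)=10.
dim = 210-10 = 200


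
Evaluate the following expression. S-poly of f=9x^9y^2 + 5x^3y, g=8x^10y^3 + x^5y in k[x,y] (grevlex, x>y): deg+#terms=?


LT(f)=9x^9y^2, LT(g)=8x^10y^3
lcm(LM)=x^10y^3
S(f,g) (scaled by 72 to clear denominators) = 8xy*f - 9*g = -9x^5y + 40x^4y^2
2 terms, deg 6.
6+2=8


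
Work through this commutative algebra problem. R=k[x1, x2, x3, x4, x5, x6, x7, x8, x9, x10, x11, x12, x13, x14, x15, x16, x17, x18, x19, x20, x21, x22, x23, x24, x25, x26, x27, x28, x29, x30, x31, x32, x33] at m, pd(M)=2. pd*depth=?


pd+depth=33
depth=33-2=31
pd*depth=2*31=62


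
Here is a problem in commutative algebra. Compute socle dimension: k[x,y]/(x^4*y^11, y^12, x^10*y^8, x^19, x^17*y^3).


Socle = ann(m) = span of standard monomials u with x*u, y*u in I (staircase corners).
Minimal generators: x^19, x^17*y^3, x^10*y^8, x^4*y^11, y^12
Corners: x^3y^11, x^9y^10, x^16y^7, x^18y^2
Socle dim=4


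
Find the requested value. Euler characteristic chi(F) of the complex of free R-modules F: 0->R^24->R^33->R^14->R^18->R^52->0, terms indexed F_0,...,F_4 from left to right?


chi = sum (-1)^i * rank:
(-1)^0*24=24
(-1)^1*33=-33
(-1)^2*14=14
(-1)^3*18=-18
(-1)^4*52=52
chi=39


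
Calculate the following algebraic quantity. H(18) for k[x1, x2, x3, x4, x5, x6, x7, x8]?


C(d+n-1,n-1)=C(25,7)=480700


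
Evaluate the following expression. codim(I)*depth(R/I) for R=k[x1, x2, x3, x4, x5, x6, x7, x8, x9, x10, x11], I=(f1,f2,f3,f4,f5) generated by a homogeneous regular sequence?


codim=5, depth=dim(R/I)=11-5=6
Product=5*6=30


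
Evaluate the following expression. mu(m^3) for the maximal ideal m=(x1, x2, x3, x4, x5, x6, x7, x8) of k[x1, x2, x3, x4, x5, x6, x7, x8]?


Graded Nakayama: mu(m^d) = dim_k (m^d/m^(d+1)) = #degree-3 monomials in 8 vars
C(n+d-1,d)=C(10,3)=120


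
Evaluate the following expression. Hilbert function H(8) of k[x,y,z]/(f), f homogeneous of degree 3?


C(10,2)-C(7,2)=45-21=24


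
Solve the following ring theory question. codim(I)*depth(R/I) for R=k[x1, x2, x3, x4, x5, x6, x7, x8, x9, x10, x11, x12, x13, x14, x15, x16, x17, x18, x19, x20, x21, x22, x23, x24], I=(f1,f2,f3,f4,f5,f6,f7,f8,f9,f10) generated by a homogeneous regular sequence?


codim=10, depth=dim(R/I)=24-10=14
Product=10*14=140


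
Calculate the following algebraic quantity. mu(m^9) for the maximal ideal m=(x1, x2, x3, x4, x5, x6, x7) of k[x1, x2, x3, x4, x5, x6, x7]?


Graded Nakayama: mu(m^d) = dim_k (m^d/m^(d+1)) = #degree-9 monomials in 7 vars
C(n+d-1,d)=C(15,9)=5005


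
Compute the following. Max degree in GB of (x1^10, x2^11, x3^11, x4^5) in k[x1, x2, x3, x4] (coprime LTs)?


Pure powers, coprime LTs => already GB.
Degrees: 10, 11, 11, 5
Max=11


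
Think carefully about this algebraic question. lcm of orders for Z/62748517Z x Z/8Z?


Exponent = lcm of the cyclic orders; pairwise coprime => product.
13^7*2^3=62748517*8=501988136


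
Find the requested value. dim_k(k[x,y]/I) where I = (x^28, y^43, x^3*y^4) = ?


k[x,y]/I, I = (x^28, y^43, x^3*y^4)
Rect: 28x43=1204. Corner: (28-3)x(43-4)=975.
dim = 1204-975 = 229


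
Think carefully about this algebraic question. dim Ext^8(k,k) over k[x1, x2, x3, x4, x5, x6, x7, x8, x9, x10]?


C(n,i)=C(10,8)=45


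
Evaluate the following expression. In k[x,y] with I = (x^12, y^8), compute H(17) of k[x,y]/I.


k[x,y], I = (x^12, y^8), d = 17
Need i < 12 and d-i < 8.
Range: 10 <= i <= 11.
H(17) = 2


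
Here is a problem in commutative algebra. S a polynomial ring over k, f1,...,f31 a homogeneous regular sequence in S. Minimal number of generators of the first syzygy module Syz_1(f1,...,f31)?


Regular sequence => Koszul complex is the minimal free resolution.
Syz_1 minimally generated by Koszul relations f_i*e_j - f_j*e_i (i<j): mu(Syz_1) = beta_2 = C(m,2) = m(m-1)/2
m=31
31*30/2 = 465


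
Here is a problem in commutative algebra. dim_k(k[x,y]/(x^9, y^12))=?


Basis: x^i*y^j, i<9, j<12
9*12=108


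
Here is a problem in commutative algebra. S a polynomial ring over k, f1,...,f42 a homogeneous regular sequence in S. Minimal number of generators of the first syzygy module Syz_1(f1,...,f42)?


Regular sequence => Koszul complex is the minimal free resolution.
Syz_1 minimally generated by Koszul relations f_i*e_j - f_j*e_i (i<j): mu(Syz_1) = beta_2 = C(m,2) = m(m-1)/2
m=42
42*41/2 = 861


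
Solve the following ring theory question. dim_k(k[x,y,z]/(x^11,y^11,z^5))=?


Basis: x^iy^jz^k, i<11,j<11,k<5
11*11*5=605


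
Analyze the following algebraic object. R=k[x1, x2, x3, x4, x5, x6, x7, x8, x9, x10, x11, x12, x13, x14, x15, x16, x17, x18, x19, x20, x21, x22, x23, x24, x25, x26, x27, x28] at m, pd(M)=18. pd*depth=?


pd+depth=28
depth=28-18=10
pd*depth=18*10=180


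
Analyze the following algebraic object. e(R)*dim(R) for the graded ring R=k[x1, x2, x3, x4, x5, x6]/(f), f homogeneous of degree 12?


e(R)=deg(f)=12, dim(R)=6-1=5
e*dim=12*5=60


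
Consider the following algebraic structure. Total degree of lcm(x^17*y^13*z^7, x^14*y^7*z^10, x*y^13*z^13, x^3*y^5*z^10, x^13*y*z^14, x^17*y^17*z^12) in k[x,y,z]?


lcm = componentwise max:
x: max(17,14,1,3,13,17)=17
y: max(13,7,13,5,1,17)=17
z: max(7,10,13,10,14,12)=14
Total=17+17+14=48


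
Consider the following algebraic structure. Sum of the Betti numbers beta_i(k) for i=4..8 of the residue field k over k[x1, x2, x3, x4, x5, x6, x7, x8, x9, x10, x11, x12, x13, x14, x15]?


Koszul resolution: beta_i(k)=C(n,i), n=15
C(15,4)=1365, C(15,5)=3003, C(15,6)=5005, C(15,7)=6435, C(15,8)=6435
Sum=22243


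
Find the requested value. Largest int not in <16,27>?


gcd(16,27)=1 => F=ab-a-b=16*27-16-27=432-43=389


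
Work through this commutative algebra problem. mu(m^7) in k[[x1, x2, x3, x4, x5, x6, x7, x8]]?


C(n+d-1,d)=C(14,7)=3432


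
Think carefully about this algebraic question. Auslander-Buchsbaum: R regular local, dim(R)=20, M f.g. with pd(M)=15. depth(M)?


pd+depth=depth(R)=20
depth=20-15=5


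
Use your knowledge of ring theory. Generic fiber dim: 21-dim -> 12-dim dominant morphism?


dim(fiber)=dim(X)-dim(Y)=21-12=9


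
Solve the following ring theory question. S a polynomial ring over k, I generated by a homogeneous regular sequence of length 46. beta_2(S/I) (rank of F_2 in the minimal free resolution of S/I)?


Regular sequence => Koszul complex is the minimal free resolution.
Syz_1 minimally generated by Koszul relations f_i*e_j - f_j*e_i (i<j): mu(Syz_1) = beta_2 = C(m,2) = m(m-1)/2
m=46
46*45/2 = 1035


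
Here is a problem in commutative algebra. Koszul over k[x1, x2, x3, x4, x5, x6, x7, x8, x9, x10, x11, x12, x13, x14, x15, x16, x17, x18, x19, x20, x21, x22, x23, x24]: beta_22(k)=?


C(n,i)=C(24,22)=276


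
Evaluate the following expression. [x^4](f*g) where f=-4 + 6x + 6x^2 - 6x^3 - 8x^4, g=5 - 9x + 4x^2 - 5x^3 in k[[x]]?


[x^4] = sum a_i*b_j, i+j=4
  6*-5=-30
  6*4=24
  -6*-9=54
  -8*5=-40
Sum=8


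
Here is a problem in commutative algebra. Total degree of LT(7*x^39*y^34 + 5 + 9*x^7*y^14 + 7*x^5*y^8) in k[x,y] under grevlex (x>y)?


LT: 7*x^39*y^34
deg_x=39, deg_y=34
Total=39+34=73


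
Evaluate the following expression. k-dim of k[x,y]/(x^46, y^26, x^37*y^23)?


k[x,y]/I, I = (x^46, y^26, x^37*y^23)
Rect: 46x26=1196. Corner: (46-37)x(26-23)=27.
dim = 1196-27 = 1169


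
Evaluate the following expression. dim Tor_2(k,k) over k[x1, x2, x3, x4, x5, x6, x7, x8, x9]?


Koszul: C(n,i)=C(9,2)=36


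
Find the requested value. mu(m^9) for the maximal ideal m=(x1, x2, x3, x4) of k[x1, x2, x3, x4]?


Graded Nakayama: mu(m^d) = dim_k (m^d/m^(d+1)) = #degree-9 monomials in 4 vars
C(n+d-1,d)=C(12,9)=220


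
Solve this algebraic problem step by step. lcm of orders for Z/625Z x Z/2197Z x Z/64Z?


Exponent = lcm of the cyclic orders; pairwise coprime => product.
5^4*13^3*2^6=625*2197*64=87880000


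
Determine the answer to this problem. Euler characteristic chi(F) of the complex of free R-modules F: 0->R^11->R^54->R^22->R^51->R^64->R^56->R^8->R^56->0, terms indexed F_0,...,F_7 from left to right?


chi = sum (-1)^i * rank:
(-1)^0*11=11
(-1)^1*54=-54
(-1)^2*22=22
(-1)^3*51=-51
(-1)^4*64=64
(-1)^5*56=-56
(-1)^6*8=8
(-1)^7*56=-56
chi=-112


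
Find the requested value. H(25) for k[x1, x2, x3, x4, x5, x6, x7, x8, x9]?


C(d+n-1,n-1)=C(33,8)=13884156


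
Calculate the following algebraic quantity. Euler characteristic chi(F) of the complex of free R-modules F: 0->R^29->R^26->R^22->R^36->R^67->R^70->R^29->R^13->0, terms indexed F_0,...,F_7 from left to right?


chi = sum (-1)^i * rank:
(-1)^0*29=29
(-1)^1*26=-26
(-1)^2*22=22
(-1)^3*36=-36
(-1)^4*67=67
(-1)^5*70=-70
(-1)^6*29=29
(-1)^7*13=-13
chi=2


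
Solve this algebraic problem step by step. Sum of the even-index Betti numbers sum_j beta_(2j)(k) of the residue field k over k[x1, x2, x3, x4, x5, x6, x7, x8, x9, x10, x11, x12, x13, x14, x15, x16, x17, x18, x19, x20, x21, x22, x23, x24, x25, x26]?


Koszul resolution: beta_i(k)=C(n,i), n=26
sum_even C(26,i) = 2^(n-1) = 2^25 = 33554432


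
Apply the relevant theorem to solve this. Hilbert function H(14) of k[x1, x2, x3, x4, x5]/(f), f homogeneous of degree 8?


C(18,4)-C(10,4)=3060-210=2850


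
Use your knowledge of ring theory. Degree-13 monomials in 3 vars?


C(d+n-1,n-1)=C(15,2)=105


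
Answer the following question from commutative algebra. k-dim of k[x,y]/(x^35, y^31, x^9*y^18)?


k[x,y]/I, I = (x^35, y^31, x^9*y^18)
Rect: 35x31=1085. Corner: (35-9)x(31-18)=338.
dim = 1085-338 = 747


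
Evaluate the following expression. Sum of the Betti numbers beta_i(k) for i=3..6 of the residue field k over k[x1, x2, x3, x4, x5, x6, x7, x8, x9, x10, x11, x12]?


Koszul resolution: beta_i(k)=C(n,i), n=12
C(12,3)=220, C(12,4)=495, C(12,5)=792, C(12,6)=924
Sum=2431


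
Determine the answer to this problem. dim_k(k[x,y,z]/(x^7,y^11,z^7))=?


Basis: x^iy^jz^k, i<7,j<11,k<7
7*11*7=539


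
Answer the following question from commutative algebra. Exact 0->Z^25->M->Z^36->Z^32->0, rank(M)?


Alt sum=0:
(-1)^0*25 + (-1)^1*? + (-1)^2*36 + (-1)^3*32=0
rank(M)=29


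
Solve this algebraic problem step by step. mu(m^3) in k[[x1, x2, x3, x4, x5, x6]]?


C(n+d-1,d)=C(8,3)=56


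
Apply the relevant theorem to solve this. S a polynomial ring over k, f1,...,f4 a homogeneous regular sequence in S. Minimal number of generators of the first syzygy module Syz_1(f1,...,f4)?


Regular sequence => Koszul complex is the minimal free resolution.
Syz_1 minimally generated by Koszul relations f_i*e_j - f_j*e_i (i<j): mu(Syz_1) = beta_2 = C(m,2) = m(m-1)/2
m=4
4*3/2 = 6


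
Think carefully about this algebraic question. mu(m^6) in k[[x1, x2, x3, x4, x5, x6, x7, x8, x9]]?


C(n+d-1,d)=C(14,6)=3003


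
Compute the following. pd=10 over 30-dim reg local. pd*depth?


pd+depth=30
depth=30-10=20
pd*depth=10*20=200


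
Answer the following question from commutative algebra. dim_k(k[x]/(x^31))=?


Basis: 1,x,...,x^30
dim=31


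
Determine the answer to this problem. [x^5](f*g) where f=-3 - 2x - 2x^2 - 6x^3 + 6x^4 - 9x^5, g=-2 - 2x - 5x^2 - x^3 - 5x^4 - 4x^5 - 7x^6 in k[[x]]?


[x^5] = sum a_i*b_j, i+j=5
  -3*-4=12
  -2*-5=10
  -2*-1=2
  -6*-5=30
  6*-2=-12
  -9*-2=18
Sum=60


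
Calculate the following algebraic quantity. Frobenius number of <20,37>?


gcd(20,37)=1 => F=ab-a-b=20*37-20-37=740-57=683


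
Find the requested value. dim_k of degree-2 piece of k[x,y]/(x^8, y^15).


k[x,y], I = (x^8, y^15), d = 2
Need i < 8 and d-i < 15.
Range: 0 <= i <= 2.
H(2) = 3


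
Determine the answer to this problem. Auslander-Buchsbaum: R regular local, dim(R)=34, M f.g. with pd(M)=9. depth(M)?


pd+depth=depth(R)=34
depth=34-9=25


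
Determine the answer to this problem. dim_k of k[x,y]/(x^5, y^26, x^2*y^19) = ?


k[x,y]/I, I = (x^5, y^26, x^2*y^19)
Rect: 5x26=130. Corner: (5-2)x(26-19)=21.
dim = 130-21 = 109


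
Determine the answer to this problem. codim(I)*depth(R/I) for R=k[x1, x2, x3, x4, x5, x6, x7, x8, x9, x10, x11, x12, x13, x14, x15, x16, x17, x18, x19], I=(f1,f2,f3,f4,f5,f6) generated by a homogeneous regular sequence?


codim=6, depth=dim(R/I)=19-6=13
Product=6*13=78


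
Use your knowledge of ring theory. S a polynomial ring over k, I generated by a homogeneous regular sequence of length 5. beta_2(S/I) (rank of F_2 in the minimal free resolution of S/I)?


Regular sequence => Koszul complex is the minimal free resolution.
Syz_1 minimally generated by Koszul relations f_i*e_j - f_j*e_i (i<j): mu(Syz_1) = beta_2 = C(m,2) = m(m-1)/2
m=5
5*4/2 = 10


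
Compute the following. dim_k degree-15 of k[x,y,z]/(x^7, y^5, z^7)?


Need i<7, j<5, k<7 with i+j+k=15.
For each i, j ranges over max(0,15-i-6)..min(4,15-i):
  i=0: j in [9,4] -> 0
  i=1: j in [8,4] -> 0
  i=2: j in [7,4] -> 0
  i=3: j in [6,4] -> 0
  i=4: j in [5,4] -> 0
  i=5: j in [4,4] -> 1
  i=6: j in [3,4] -> 2
H(15) = 0+0+0+0+0+1+2 = 3


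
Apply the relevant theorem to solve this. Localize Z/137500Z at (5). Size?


5-primary part: 137500=5^5*44
Size=5^5=3125


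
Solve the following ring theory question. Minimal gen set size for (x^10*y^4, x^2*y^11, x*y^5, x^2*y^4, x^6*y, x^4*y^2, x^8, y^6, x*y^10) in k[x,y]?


Remove redundant (divisible by others).
x^10*y^4 redundant.
x^2*y^11 redundant.
x*y^10 redundant.
Min: x^8, x^6*y, x^4*y^2, x^2*y^4, x*y^5, y^6
Count=6


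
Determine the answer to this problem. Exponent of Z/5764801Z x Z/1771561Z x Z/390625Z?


Exponent = lcm of the cyclic orders; pairwise coprime => product.
7^8*11^6*5^8=5764801*1771561*390625=3989334618891015625


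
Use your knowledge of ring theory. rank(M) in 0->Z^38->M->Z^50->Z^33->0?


Alt sum=0:
(-1)^0*38 + (-1)^1*? + (-1)^2*50 + (-1)^3*33=0
rank(M)=55


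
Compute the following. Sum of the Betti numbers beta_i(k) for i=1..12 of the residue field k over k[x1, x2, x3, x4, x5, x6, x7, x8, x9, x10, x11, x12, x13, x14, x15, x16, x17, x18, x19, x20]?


Koszul resolution: beta_i(k)=C(n,i), n=20
C(20,1)=20, C(20,2)=190, C(20,3)=1140, C(20,4)=4845, C(20,5)=15504, C(20,6)=38760, C(20,7)=77520, C(20,8)=125970, C(20,9)=167960, C(20,10)=184756, C(20,11)=167960, C(20,12)=125970
Sum=910595


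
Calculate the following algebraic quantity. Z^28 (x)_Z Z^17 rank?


rank(M(x)N) = rank(M)*rank(N)
28*17 = 476


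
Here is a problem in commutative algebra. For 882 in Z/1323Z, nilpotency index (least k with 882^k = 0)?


882^k mod 1323:
k=1: 882
k=2: 0
First zero at k = 2


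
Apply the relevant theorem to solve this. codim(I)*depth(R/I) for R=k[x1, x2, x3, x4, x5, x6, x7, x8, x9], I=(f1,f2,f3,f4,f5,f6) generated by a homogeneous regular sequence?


codim=6, depth=dim(R/I)=9-6=3
Product=6*3=18


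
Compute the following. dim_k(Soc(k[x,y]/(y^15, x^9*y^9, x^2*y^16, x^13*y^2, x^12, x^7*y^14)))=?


Socle = ann(m) = span of standard monomials u with x*u, y*u in I (staircase corners).
Redundant generators: x^2*y^16, x^13*y^2
Minimal generators: x^12, x^9*y^9, x^7*y^14, y^15
Corners: x^6y^14, x^8y^13, x^11y^8
Socle dim=3


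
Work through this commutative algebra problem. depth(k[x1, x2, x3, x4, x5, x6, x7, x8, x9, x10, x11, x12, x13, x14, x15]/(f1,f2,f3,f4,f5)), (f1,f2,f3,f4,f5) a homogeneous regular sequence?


depth(R)=15
depth(R/I)=15-5=10


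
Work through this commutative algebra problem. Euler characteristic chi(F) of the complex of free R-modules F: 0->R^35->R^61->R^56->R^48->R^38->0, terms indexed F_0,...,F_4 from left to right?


chi = sum (-1)^i * rank:
(-1)^0*35=35
(-1)^1*61=-61
(-1)^2*56=56
(-1)^3*48=-48
(-1)^4*38=38
chi=20


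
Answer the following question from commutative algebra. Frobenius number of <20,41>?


gcd(20,41)=1 => F=ab-a-b=20*41-20-41=820-61=759


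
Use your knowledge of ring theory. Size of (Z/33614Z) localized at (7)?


7-primary part: 33614=7^5*2
Size=7^5=16807


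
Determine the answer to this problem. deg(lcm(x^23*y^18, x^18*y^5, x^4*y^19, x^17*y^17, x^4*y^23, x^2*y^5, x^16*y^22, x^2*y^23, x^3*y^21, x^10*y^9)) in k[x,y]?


lcm = componentwise max:
x: max(23,18,4,17,4,2,16,2,3,10)=23
y: max(18,5,19,17,23,5,22,23,21,9)=23
Total=23+23=46


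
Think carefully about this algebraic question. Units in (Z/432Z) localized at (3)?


Local ring = Z/27Z.
phi(27) = 3^2*(3-1) = 18


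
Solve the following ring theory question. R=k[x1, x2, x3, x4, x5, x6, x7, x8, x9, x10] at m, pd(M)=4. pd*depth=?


pd+depth=10
depth=10-4=6
pd*depth=4*6=24


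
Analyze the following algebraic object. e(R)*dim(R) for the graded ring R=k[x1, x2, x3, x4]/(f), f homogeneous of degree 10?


e(R)=deg(f)=10, dim(R)=4-1=3
e*dim=10*3=30


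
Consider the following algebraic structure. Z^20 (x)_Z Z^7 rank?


rank(M(x)N) = rank(M)*rank(N)
20*7 = 140


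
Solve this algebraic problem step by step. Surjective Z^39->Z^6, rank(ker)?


rank(ker) = 39-6 = 33


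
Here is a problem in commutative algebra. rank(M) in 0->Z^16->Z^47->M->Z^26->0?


Alt sum=0:
(-1)^0*16 + (-1)^1*47 + (-1)^2*? + (-1)^3*26=0
rank(M)=57


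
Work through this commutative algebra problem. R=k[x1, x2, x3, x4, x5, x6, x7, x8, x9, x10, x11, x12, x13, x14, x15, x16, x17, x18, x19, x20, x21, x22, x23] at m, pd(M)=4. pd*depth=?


pd+depth=23
depth=23-4=19
pd*depth=4*19=76


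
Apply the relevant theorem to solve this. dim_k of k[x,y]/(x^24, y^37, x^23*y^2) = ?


k[x,y]/I, I = (x^24, y^37, x^23*y^2)
Rect: 24x37=888. Corner: (24-23)x(37-2)=35.
dim = 888-35 = 853


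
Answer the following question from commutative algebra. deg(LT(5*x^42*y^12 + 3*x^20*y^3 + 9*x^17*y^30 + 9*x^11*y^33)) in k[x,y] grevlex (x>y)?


LT: 5*x^42*y^12
deg_x=42, deg_y=12
Total=42+12=54


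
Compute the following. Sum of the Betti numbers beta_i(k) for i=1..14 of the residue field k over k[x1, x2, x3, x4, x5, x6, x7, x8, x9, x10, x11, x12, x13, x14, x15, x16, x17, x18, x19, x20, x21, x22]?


Koszul resolution: beta_i(k)=C(n,i), n=22
C(22,1)=22, C(22,2)=231, C(22,3)=1540, C(22,4)=7315, C(22,5)=26334, C(22,6)=74613, C(22,7)=170544, C(22,8)=319770, C(22,9)=497420, C(22,10)=646646, C(22,11)=705432, C(22,12)=646646, C(22,13)=497420, C(22,14)=319770
Sum=3913703


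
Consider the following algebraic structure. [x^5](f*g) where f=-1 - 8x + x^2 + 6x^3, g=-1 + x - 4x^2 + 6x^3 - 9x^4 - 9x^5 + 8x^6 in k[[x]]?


[x^5] = sum a_i*b_j, i+j=5
  -1*-9=9
  -8*-9=72
  1*6=6
  6*-4=-24
Sum=63


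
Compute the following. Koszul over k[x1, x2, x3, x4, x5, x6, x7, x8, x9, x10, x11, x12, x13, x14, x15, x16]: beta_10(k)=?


C(n,i)=C(16,10)=8008


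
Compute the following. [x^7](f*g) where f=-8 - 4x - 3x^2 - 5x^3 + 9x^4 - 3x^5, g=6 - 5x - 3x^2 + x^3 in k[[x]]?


[x^7] = sum a_i*b_j, i+j=7
  9*1=9
  -3*-3=9
Sum=18


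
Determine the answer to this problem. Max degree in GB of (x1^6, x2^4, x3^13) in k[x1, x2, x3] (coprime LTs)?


Pure powers, coprime LTs => already GB.
Degrees: 6, 4, 13
Max=13


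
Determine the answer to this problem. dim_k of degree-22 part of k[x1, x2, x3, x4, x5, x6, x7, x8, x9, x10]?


C(d+n-1,n-1)=C(31,9)=20160075


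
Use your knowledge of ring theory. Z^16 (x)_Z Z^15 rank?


rank(M(x)N) = rank(M)*rank(N)
16*15 = 240


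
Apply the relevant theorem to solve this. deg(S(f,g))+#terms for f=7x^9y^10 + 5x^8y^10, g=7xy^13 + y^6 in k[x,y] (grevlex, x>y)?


LT(f)=7x^9y^10, LT(g)=7xy^13
lcm(LM)=x^9y^13
S(f,g) (scaled by 49 to clear denominators) = 7y^3*f - 7x^8*g = 35x^8y^13 - 7x^8y^6
2 terms, deg 21.
21+2=23


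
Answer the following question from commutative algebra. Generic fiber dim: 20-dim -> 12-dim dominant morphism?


dim(fiber)=dim(X)-dim(Y)=20-12=8


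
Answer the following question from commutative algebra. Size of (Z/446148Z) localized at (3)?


3-primary part: 446148=3^8*68
Size=3^8=6561


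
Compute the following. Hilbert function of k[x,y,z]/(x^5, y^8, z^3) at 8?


Need i<5, j<8, k<3 with i+j+k=8.
For each i, j ranges over max(0,8-i-2)..min(7,8-i):
  i=0: j in [6,7] -> 2
  i=1: j in [5,7] -> 3
  i=2: j in [4,6] -> 3
  i=3: j in [3,5] -> 3
  i=4: j in [2,4] -> 3
H(8) = 2+3+3+3+3 = 14


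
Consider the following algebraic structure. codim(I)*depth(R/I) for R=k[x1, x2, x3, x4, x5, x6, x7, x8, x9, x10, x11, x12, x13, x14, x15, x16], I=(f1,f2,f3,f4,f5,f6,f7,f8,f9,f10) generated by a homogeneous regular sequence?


codim=10, depth=dim(R/I)=16-10=6
Product=10*6=60


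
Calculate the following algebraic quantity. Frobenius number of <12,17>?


gcd(12,17)=1 => F=ab-a-b=12*17-12-17=204-29=175


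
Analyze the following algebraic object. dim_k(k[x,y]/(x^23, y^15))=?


Basis: x^i*y^j, i<23, j<15
23*15=345


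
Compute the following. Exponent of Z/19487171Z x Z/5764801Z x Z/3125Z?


Exponent = lcm of the cyclic orders; pairwise coprime => product.
11^7*7^8*5^5=19487171*5764801*3125=351061446462409375


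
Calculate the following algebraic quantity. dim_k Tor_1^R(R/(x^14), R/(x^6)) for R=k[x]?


Tor_1(R/I,R/J)=(I cap J)/IJ=(x^14)/(x^20)
dim=20-14=min(14,6)=6


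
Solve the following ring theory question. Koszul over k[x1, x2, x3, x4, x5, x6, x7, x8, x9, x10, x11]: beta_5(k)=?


C(n,i)=C(11,5)=462


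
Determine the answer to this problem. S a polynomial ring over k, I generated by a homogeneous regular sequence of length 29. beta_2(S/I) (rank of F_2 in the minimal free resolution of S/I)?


Regular sequence => Koszul complex is the minimal free resolution.
Syz_1 minimally generated by Koszul relations f_i*e_j - f_j*e_i (i<j): mu(Syz_1) = beta_2 = C(m,2) = m(m-1)/2
m=29
29*28/2 = 406


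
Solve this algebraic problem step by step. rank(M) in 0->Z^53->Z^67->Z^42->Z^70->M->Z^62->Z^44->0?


Alt sum=0:
(-1)^0*53 + (-1)^1*67 + (-1)^2*42 + (-1)^3*70 + (-1)^4*? + (-1)^5*62 + (-1)^6*44=0
rank(M)=60


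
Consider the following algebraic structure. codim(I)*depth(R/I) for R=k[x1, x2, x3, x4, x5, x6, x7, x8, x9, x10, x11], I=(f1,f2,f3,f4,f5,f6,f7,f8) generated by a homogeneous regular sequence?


codim=8, depth=dim(R/I)=11-8=3
Product=8*3=24


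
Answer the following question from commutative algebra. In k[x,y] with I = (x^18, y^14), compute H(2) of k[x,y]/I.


k[x,y], I = (x^18, y^14), d = 2
Need i < 18 and d-i < 14.
Range: 0 <= i <= 2.
H(2) = 3


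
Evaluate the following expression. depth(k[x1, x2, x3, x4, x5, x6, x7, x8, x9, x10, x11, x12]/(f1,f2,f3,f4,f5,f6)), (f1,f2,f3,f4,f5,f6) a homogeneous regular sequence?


depth(R)=12
depth(R/I)=12-6=6


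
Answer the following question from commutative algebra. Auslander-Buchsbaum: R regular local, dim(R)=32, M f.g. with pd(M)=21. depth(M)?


pd+depth=depth(R)=32
depth=32-21=11


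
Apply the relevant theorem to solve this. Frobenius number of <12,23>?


gcd(12,23)=1 => F=ab-a-b=12*23-12-23=276-35=241


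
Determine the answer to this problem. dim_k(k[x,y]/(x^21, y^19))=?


Basis: x^i*y^j, i<21, j<19
21*19=399


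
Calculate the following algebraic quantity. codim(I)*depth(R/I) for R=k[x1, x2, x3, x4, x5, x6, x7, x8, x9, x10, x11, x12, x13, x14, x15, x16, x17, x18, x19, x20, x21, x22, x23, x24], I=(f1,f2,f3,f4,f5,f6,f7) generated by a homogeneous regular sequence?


codim=7, depth=dim(R/I)=24-7=17
Product=7*17=119


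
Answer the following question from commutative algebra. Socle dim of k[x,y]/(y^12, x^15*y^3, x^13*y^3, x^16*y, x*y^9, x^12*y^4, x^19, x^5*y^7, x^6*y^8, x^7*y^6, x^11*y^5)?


Socle = ann(m) = span of standard monomials u with x*u, y*u in I (staircase corners).
Redundant generators: x^15*y^3, x^6*y^8
Minimal generators: x^19, x^16*y, x^13*y^3, x^12*y^4, x^11*y^5, x^7*y^6, x^5*y^7, x*y^9, y^12
Corners: y^11, x^4y^8, x^6y^6, x^10y^5, x^11y^4, x^12y^3, x^15y^2, x^18
Socle dim=8


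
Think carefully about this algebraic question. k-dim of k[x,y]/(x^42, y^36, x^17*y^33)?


k[x,y]/I, I = (x^42, y^36, x^17*y^33)
Rect: 42x36=1512. Corner: (42-17)x(36-33)=75.
dim = 1512-75 = 1437


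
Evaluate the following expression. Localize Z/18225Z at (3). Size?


3-primary part: 18225=3^6*25
Size=3^6=729


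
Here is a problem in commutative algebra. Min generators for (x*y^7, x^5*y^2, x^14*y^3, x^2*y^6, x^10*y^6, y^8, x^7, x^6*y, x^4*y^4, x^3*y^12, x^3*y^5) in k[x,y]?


Remove redundant (divisible by others).
x^3*y^12 redundant.
x^10*y^6 redundant.
x^14*y^3 redundant.
Min: x^7, x^6*y, x^5*y^2, x^4*y^4, x^3*y^5, x^2*y^6, x*y^7, y^8
Count=8


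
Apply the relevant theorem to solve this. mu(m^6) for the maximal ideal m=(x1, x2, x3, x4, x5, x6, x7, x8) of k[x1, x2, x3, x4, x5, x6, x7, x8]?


Graded Nakayama: mu(m^d) = dim_k (m^d/m^(d+1)) = #degree-6 monomials in 8 vars
C(n+d-1,d)=C(13,6)=1716


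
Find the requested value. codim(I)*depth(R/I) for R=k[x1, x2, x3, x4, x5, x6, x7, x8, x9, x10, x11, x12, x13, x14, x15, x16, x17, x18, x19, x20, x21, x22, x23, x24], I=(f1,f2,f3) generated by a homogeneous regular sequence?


codim=3, depth=dim(R/I)=24-3=21
Product=3*21=63


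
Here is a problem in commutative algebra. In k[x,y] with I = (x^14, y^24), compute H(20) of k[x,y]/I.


k[x,y], I = (x^14, y^24), d = 20
Need i < 14 and d-i < 24.
Range: 0 <= i <= 13.
H(20) = 14


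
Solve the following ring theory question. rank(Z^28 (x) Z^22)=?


rank(M(x)N) = rank(M)*rank(N)
28*22 = 616


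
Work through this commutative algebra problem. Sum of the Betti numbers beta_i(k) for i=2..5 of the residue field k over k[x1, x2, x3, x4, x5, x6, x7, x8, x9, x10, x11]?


Koszul resolution: beta_i(k)=C(n,i), n=11
C(11,2)=55, C(11,3)=165, C(11,4)=330, C(11,5)=462
Sum=1012


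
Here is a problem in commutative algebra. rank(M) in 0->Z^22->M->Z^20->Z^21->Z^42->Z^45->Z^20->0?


Alt sum=0:
(-1)^0*22 + (-1)^1*? + (-1)^2*20 + (-1)^3*21 + (-1)^4*42 + (-1)^5*45 + (-1)^6*20=0
rank(M)=38


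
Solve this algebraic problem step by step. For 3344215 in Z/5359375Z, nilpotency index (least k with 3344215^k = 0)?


3344215^k mod 5359375:
k=1: 3344215
k=2: 1716225
k=3: 1029000
k=4: 1500625
k=5: 1071875
k=6: 0
First zero at k = 6


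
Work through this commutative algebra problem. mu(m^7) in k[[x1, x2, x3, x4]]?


C(n+d-1,d)=C(10,7)=120


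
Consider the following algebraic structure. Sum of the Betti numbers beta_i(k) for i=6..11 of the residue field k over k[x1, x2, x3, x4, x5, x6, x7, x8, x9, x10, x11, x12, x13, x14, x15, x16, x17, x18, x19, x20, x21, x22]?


Koszul resolution: beta_i(k)=C(n,i), n=22
C(22,6)=74613, C(22,7)=170544, C(22,8)=319770, C(22,9)=497420, C(22,10)=646646, C(22,11)=705432
Sum=2414425


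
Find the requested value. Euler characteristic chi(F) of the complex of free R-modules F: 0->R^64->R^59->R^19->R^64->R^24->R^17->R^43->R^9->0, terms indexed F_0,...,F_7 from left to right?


chi = sum (-1)^i * rank:
(-1)^0*64=64
(-1)^1*59=-59
(-1)^2*19=19
(-1)^3*64=-64
(-1)^4*24=24
(-1)^5*17=-17
(-1)^6*43=43
(-1)^7*9=-9
chi=1


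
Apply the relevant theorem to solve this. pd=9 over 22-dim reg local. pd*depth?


pd+depth=22
depth=22-9=13
pd*depth=9*13=117


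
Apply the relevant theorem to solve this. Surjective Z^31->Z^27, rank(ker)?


rank(ker) = 31-27 = 4


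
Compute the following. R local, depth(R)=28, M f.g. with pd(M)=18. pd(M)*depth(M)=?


pd+depth=28
depth=28-18=10
pd*depth=18*10=180


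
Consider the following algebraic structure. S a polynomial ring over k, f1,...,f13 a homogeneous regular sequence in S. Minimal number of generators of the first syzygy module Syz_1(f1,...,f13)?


Regular sequence => Koszul complex is the minimal free resolution.
Syz_1 minimally generated by Koszul relations f_i*e_j - f_j*e_i (i<j): mu(Syz_1) = beta_2 = C(m,2) = m(m-1)/2
m=13
13*12/2 = 78


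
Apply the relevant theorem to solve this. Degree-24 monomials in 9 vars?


C(d+n-1,n-1)=C(32,8)=10518300


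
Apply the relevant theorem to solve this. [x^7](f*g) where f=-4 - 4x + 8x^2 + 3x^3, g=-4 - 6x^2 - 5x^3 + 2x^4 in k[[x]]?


[x^7] = sum a_i*b_j, i+j=7
  3*2=6
Sum=6


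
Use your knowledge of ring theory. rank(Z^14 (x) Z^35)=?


rank(M(x)N) = rank(M)*rank(N)
14*35 = 490


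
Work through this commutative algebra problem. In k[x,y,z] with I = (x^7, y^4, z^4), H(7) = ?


Need i<7, j<4, k<4 with i+j+k=7.
For each i, j ranges over max(0,7-i-3)..min(3,7-i):
  i=0: j in [4,3] -> 0
  i=1: j in [3,3] -> 1
  i=2: j in [2,3] -> 2
  i=3: j in [1,3] -> 3
  i=4: j in [0,3] -> 4
  i=5: j in [0,2] -> 3
  i=6: j in [0,1] -> 2
H(7) = 0+1+2+3+4+3+2 = 15


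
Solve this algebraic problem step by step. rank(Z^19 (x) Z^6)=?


rank(M(x)N) = rank(M)*rank(N)
19*6 = 114


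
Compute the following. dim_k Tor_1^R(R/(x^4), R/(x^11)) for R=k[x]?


Tor_1(R/I,R/J)=(I cap J)/IJ=(x^11)/(x^15)
dim=15-11=min(4,11)=4


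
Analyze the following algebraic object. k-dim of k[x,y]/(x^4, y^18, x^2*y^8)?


k[x,y]/I, I = (x^4, y^18, x^2*y^8)
Rect: 4x18=72. Corner: (4-2)x(18-8)=20.
dim = 72-20 = 52


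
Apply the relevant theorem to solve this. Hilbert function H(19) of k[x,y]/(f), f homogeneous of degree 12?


H(t)=d for t>=d-1.
d=12, t=19
H(19)=12


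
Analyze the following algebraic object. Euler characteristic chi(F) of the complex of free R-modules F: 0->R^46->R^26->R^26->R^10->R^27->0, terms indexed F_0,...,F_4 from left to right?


chi = sum (-1)^i * rank:
(-1)^0*46=46
(-1)^1*26=-26
(-1)^2*26=26
(-1)^3*10=-10
(-1)^4*27=27
chi=63


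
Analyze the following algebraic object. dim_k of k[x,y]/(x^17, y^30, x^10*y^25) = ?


k[x,y]/I, I = (x^17, y^30, x^10*y^25)
Rect: 17x30=510. Corner: (17-10)x(30-25)=35.
dim = 510-35 = 475


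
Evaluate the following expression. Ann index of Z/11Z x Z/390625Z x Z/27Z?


Exponent = lcm of the cyclic orders; pairwise coprime => product.
11^1*5^8*3^3=11*390625*27=116015625


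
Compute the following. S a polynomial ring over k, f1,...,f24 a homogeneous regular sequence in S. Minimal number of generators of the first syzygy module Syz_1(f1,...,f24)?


Regular sequence => Koszul complex is the minimal free resolution.
Syz_1 minimally generated by Koszul relations f_i*e_j - f_j*e_i (i<j): mu(Syz_1) = beta_2 = C(m,2) = m(m-1)/2
m=24
24*23/2 = 276


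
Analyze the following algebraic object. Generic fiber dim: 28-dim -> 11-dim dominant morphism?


dim(fiber)=dim(X)-dim(Y)=28-11=17


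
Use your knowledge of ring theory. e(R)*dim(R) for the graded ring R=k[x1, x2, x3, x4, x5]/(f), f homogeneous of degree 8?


e(R)=deg(f)=8, dim(R)=5-1=4
e*dim=8*4=32


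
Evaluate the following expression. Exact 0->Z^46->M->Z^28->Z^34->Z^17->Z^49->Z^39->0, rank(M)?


Alt sum=0:
(-1)^0*46 + (-1)^1*? + (-1)^2*28 + (-1)^3*34 + (-1)^4*17 + (-1)^5*49 + (-1)^6*39=0
rank(M)=47


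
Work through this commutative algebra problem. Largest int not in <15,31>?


gcd(15,31)=1 => F=ab-a-b=15*31-15-31=465-46=419


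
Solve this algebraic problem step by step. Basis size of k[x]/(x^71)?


Basis: 1,x,...,x^70
dim=71


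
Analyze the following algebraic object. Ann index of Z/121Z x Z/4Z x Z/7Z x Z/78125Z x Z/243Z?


Exponent = lcm of the cyclic orders; pairwise coprime => product.
11^2*2^2*7^1*5^7*3^5=121*4*7*78125*243=64319062500


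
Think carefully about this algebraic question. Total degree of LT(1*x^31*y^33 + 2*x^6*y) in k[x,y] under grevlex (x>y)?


LT: 1*x^31*y^33
deg_x=31, deg_y=33
Total=31+33=64


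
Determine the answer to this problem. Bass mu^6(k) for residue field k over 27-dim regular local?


C(n,i)=C(27,6)=296010


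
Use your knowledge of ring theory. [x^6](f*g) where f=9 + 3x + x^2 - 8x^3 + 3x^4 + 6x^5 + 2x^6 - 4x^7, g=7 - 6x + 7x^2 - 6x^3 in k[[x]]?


[x^6] = sum a_i*b_j, i+j=6
  -8*-6=48
  3*7=21
  6*-6=-36
  2*7=14
Sum=47


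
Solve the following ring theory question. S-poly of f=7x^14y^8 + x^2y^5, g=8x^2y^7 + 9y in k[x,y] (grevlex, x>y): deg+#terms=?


LT(f)=7x^14y^8, LT(g)=8x^2y^7
lcm(LM)=x^14y^8
S(f,g) (scaled by 56 to clear denominators) = 8*f - 7x^12y*g = -63x^12y^2 + 8x^2y^5
2 terms, deg 14.
14+2=16


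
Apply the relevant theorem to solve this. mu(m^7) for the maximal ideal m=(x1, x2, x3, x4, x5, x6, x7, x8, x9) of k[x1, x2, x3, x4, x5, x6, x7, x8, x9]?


Graded Nakayama: mu(m^d) = dim_k (m^d/m^(d+1)) = #degree-7 monomials in 9 vars
C(n+d-1,d)=C(15,7)=6435


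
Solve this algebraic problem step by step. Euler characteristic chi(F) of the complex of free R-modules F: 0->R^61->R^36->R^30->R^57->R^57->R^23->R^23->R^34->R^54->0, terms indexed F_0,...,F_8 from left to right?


chi = sum (-1)^i * rank:
(-1)^0*61=61
(-1)^1*36=-36
(-1)^2*30=30
(-1)^3*57=-57
(-1)^4*57=57
(-1)^5*23=-23
(-1)^6*23=23
(-1)^7*34=-34
(-1)^8*54=54
chi=75


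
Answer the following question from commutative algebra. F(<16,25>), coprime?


gcd(16,25)=1 => F=ab-a-b=16*25-16-25=400-41=359


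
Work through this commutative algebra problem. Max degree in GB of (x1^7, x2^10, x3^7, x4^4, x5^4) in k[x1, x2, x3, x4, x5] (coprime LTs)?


Pure powers, coprime LTs => already GB.
Degrees: 7, 10, 7, 4, 4
Max=10


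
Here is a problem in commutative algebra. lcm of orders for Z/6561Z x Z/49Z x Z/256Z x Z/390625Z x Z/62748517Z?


Exponent = lcm of the cyclic orders; pairwise coprime => product.
3^8*7^2*2^8*5^8*13^7=6561*49*256*390625*62748517=2017295798181300000000


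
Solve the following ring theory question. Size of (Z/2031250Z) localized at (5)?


5-primary part: 2031250=5^7*26
Size=5^7=78125


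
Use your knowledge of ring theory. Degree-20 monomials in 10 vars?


C(d+n-1,n-1)=C(29,9)=10015005


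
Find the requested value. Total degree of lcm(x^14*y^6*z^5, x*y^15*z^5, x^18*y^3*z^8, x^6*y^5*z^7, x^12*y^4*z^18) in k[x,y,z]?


lcm = componentwise max:
x: max(14,1,18,6,12)=18
y: max(6,15,3,5,4)=15
z: max(5,5,8,7,18)=18
Total=18+15+18=51


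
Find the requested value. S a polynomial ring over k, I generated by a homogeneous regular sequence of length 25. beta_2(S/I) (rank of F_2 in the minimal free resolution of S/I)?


Regular sequence => Koszul complex is the minimal free resolution.
Syz_1 minimally generated by Koszul relations f_i*e_j - f_j*e_i (i<j): mu(Syz_1) = beta_2 = C(m,2) = m(m-1)/2
m=25
25*24/2 = 300


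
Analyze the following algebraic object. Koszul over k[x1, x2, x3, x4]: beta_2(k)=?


C(n,i)=C(4,2)=6


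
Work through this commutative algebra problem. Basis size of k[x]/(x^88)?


Basis: 1,x,...,x^87
dim=88


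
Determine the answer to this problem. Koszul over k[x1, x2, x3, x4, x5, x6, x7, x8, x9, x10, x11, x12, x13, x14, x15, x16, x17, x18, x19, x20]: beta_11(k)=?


C(n,i)=C(20,11)=167960


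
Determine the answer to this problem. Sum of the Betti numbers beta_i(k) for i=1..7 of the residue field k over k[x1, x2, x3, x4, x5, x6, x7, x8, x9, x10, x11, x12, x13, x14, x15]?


Koszul resolution: beta_i(k)=C(n,i), n=15
C(15,1)=15, C(15,2)=105, C(15,3)=455, C(15,4)=1365, C(15,5)=3003, C(15,6)=5005, C(15,7)=6435
Sum=16383


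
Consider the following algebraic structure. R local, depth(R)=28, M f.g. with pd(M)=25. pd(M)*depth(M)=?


pd+depth=28
depth=28-25=3
pd*depth=25*3=75


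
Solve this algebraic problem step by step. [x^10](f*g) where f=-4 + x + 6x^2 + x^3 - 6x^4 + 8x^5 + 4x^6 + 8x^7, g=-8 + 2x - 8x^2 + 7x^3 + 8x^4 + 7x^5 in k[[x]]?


[x^10] = sum a_i*b_j, i+j=10
  8*7=56
  4*8=32
  8*7=56
Sum=144


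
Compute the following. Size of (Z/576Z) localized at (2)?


2-primary part: 576=2^6*9
Size=2^6=64


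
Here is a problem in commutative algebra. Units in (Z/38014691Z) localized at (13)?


Local ring = Z/28561Z.
phi(28561) = 13^3*(13-1) = 26364


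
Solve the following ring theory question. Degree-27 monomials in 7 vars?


C(d+n-1,n-1)=C(33,6)=1107568


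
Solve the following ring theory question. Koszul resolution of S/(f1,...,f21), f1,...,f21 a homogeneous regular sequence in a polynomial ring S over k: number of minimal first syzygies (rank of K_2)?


Regular sequence => Koszul complex is the minimal free resolution.
Syz_1 minimally generated by Koszul relations f_i*e_j - f_j*e_i (i<j): mu(Syz_1) = beta_2 = C(m,2) = m(m-1)/2
m=21
21*20/2 = 210


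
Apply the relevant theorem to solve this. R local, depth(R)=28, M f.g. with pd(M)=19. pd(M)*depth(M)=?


pd+depth=28
depth=28-19=9
pd*depth=19*9=171


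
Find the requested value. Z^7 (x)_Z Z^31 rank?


rank(M(x)N) = rank(M)*rank(N)
7*31 = 217


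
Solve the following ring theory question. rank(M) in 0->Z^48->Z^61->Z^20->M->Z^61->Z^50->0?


Alt sum=0:
(-1)^0*48 + (-1)^1*61 + (-1)^2*20 + (-1)^3*? + (-1)^4*61 + (-1)^5*50=0
rank(M)=18


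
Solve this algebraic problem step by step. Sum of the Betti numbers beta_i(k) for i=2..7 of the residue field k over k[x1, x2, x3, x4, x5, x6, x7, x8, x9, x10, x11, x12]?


Koszul resolution: beta_i(k)=C(n,i), n=12
C(12,2)=66, C(12,3)=220, C(12,4)=495, C(12,5)=792, C(12,6)=924, C(12,7)=792
Sum=3289


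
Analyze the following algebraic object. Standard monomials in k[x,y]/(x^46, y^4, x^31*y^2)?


k[x,y]/I, I = (x^46, y^4, x^31*y^2)
Rect: 46x4=184. Corner: (46-31)x(4-2)=30.
dim = 184-30 = 154


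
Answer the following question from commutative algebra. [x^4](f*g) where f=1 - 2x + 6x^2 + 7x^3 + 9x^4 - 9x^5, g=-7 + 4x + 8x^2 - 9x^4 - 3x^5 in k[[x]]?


[x^4] = sum a_i*b_j, i+j=4
  1*-9=-9
  6*8=48
  7*4=28
  9*-7=-63
Sum=4


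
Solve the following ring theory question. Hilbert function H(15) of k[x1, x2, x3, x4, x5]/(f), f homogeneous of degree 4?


C(19,4)-C(15,4)=3876-1365=2511


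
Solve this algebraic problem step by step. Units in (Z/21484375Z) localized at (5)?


Local ring = Z/1953125Z.
phi(1953125) = 5^8*(5-1) = 1562500
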